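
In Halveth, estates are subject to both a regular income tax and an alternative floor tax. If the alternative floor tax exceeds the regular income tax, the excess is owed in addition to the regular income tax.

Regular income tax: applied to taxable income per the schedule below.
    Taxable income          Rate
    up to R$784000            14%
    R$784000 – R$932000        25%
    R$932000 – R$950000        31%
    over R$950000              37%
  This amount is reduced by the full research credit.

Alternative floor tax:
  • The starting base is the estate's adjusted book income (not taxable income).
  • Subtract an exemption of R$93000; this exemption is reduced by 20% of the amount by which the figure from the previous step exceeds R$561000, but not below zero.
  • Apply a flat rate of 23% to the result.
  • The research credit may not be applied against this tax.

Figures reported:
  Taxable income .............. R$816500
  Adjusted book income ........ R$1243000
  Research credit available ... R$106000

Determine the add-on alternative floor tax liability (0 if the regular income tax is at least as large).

Alternative floor tax:
  Base (adjusted book income): R$1243000
  Exemption: 20% × (R$1243000 − R$561000) = R$136400 ≥ R$93000, so the exemption is fully phased out
  Base: R$1243000 − R$0 = R$1243000
  R$1243000 × 23% = R$285890

Regular income tax:
  R$784000 × 14% = R$109760
  R$32500 × 25% = R$8125
  → R$117885
  Less research credit R$106000 → R$11885

Excess of alternative floor tax over regular income tax: R$285890 − R$11885 = R$274005.

R$274005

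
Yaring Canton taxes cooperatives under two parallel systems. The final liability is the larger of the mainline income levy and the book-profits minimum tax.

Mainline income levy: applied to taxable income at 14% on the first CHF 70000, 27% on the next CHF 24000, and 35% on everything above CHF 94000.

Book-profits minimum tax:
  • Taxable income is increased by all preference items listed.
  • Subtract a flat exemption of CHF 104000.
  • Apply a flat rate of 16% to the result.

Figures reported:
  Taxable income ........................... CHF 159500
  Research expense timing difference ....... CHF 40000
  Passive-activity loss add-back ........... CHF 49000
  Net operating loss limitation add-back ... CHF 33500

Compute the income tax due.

CHF 39205

Mainline income levy:
  CHF 70000 × 14% = CHF 9800
  CHF 24000 × 27% = CHF 6480
  CHF 65500 × 35% = CHF 22925
  → CHF 39205

Book-profits minimum tax:
  Adjusted income: CHF 159500 + CHF 40000 + CHF 49000 + CHF 33500 = CHF 282000
  Less exemption CHF 104000 → base CHF 178000
  CHF 178000 × 16% = CHF 28480

CHF 39205 > CHF 28480, so the mainline income levy governs.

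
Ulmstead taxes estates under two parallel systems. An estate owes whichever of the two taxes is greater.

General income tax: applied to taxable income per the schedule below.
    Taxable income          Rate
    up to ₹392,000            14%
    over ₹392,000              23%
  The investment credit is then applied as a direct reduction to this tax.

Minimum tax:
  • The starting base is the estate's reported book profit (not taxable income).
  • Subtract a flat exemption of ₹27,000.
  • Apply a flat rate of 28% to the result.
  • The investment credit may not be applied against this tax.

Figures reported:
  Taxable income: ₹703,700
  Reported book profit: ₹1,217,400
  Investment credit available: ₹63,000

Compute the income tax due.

General income tax:
  ₹392,000 × 14% = ₹54,880
  ₹311,700 × 23% = ₹71,691
  → ₹126,571
  Less investment credit ₹63,000 → ₹63,571

Minimum tax:
  Base (reported book profit): ₹1,217,400
  Less exemption ₹27,000 → base ₹1,190,400
  ₹1,190,400 × 28% = ₹333,312

₹333,312 > ₹63,571, so the minimum tax is the binding amount.

₹333,312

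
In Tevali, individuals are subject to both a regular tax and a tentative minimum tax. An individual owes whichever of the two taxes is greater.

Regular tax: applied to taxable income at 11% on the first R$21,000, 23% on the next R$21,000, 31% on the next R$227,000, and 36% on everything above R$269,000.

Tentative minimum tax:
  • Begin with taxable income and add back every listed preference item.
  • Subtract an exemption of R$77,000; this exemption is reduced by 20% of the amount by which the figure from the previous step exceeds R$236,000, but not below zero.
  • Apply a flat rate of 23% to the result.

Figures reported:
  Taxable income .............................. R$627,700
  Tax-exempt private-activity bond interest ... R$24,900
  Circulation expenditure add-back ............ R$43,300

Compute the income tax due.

R$206,642

Tentative minimum tax:
  Adjusted income: R$627,700 + R$24,900 + R$43,300 = R$695,900
  Exemption: 20% × (R$695,900 − R$236,000) = R$91,980 ≥ R$77,000, so the exemption is fully phased out
  Base: R$695,900 − R$0 = R$695,900
  R$695,900 × 23% = R$160,057

Regular tax:
  R$21,000 × 11% = R$2,310
  R$21,000 × 23% = R$4,830
  R$227,000 × 31% = R$70,370
  R$358,700 × 36% = R$129,132
  → R$206,642

R$206,642 > R$160,057, so the regular tax governs.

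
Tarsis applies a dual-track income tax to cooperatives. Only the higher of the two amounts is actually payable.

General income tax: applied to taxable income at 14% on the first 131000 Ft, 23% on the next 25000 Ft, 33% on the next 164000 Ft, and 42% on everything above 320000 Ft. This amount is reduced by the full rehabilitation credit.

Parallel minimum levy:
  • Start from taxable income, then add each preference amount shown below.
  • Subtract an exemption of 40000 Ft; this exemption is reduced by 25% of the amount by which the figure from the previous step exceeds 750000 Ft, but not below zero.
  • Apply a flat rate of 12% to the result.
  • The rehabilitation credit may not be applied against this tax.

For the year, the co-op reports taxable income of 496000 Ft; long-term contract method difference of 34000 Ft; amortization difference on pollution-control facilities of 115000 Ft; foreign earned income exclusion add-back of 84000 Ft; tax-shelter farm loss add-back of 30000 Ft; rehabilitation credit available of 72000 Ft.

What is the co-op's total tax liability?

86550 Ft

Parallel minimum levy:
  Adjusted income: 496000 Ft + 34000 Ft + 115000 Ft + 84000 Ft + 30000 Ft = 759000 Ft
  Exemption: 40000 Ft − 25% × (759000 Ft − 750000 Ft) = 40000 Ft − 2250 Ft = 37750 Ft
  Base: 759000 Ft − 37750 Ft = 721250 Ft
  721250 Ft × 12% = 86550 Ft

General income tax:
  131000 Ft × 14% = 18340 Ft
  25000 Ft × 23% = 5750 Ft
  164000 Ft × 33% = 54120 Ft
  176000 Ft × 42% = 73920 Ft
  → 152130 Ft
  Less rehabilitation credit 72000 Ft → 80130 Ft

86550 Ft > 80130 Ft, so the parallel minimum levy is the binding amount.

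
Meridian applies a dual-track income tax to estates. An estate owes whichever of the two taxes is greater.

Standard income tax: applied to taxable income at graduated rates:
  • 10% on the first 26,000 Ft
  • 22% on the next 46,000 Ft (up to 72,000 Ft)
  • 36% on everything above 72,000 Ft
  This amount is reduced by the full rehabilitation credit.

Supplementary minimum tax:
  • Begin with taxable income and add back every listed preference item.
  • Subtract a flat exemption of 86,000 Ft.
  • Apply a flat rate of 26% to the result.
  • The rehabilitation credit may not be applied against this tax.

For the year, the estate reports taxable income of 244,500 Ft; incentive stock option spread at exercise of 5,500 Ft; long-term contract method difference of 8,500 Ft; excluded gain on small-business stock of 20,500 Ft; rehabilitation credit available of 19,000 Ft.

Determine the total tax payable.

55,820 Ft

Supplementary minimum tax:
  Adjusted income: 244,500 Ft + 5,500 Ft + 8,500 Ft + 20,500 Ft = 279,000 Ft
  Less exemption 86,000 Ft → base 193,000 Ft
  193,000 Ft × 26% = 50,180 Ft

Standard income tax:
  26,000 Ft × 10% = 2,600 Ft
  46,000 Ft × 22% = 10,120 Ft
  172,500 Ft × 36% = 62,100 Ft
  → 74,820 Ft
  Less rehabilitation credit 19,000 Ft → 55,820 Ft

55,820 Ft > 50,180 Ft, so the standard income tax governs.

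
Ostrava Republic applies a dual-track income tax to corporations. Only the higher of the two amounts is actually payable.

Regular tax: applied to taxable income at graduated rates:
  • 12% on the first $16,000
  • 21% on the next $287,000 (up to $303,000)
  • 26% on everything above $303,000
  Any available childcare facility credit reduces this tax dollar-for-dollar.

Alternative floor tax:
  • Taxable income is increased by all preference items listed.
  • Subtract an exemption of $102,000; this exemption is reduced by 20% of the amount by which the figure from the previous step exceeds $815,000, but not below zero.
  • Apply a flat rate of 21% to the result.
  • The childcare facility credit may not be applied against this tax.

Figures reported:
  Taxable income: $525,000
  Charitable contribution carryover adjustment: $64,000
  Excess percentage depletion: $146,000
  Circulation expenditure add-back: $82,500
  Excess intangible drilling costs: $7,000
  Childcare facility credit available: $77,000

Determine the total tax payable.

Alternative floor tax:
  Adjusted income: $525,000 + $64,000 + $146,000 + $82,500 + $7,000 = $824,500
  Exemption: $102,000 − 20% × ($824,500 − $815,000) = $102,000 − $1,900 = $100,100
  Base: $824,500 − $100,100 = $724,400
  $724,400 × 21% = $152,124

Regular tax:
  $16,000 × 12% = $1,920
  $287,000 × 21% = $60,270
  $222,000 × 26% = $57,720
  → $119,910
  Less childcare facility credit $77,000 → $42,910

$152,124 > $42,910, so the alternative floor tax is the binding amount.

$152,124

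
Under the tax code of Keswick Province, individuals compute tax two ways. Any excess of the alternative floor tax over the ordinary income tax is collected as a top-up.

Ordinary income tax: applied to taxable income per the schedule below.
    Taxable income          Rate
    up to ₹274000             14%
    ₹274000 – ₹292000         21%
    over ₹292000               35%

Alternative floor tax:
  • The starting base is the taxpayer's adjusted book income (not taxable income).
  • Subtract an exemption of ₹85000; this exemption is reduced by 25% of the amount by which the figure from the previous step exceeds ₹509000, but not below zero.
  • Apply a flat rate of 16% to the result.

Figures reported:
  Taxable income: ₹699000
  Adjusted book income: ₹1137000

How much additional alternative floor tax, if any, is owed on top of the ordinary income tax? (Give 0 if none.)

₹0

Ordinary income tax:
  ₹274000 × 14% = ₹38360
  ₹18000 × 21% = ₹3780
  ₹407000 × 35% = ₹142450
  → ₹184590

Alternative floor tax:
  Base (adjusted book income): ₹1137000
  Exemption: 25% × (₹1137000 − ₹509000) = ₹157000 ≥ ₹85000, so the exemption is fully phased out
  Base: ₹1137000 − ₹0 = ₹1137000
  ₹1137000 × 16% = ₹181920

₹181920 ≤ ₹184590, so no add-on is due.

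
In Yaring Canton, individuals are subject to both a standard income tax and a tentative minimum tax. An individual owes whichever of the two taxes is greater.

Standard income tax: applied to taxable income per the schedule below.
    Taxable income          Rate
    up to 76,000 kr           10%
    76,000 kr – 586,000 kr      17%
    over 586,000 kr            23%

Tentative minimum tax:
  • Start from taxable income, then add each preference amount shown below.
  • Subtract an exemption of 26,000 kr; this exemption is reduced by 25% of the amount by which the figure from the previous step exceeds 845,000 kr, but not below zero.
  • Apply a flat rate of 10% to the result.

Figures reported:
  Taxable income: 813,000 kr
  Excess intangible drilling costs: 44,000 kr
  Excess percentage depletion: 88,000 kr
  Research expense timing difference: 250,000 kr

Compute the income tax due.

Tentative minimum tax:
  Adjusted income: 813,000 kr + 44,000 kr + 88,000 kr + 250,000 kr = 1,195,000 kr
  Exemption: 25% × (1,195,000 kr − 845,000 kr) = 87,500 kr ≥ 26,000 kr, so the exemption is fully phased out
  Base: 1,195,000 kr − 0 kr = 1,195,000 kr
  1,195,000 kr × 10% = 119,500 kr

Standard income tax:
  76,000 kr × 10% = 7,600 kr
  510,000 kr × 17% = 86,700 kr
  227,000 kr × 23% = 52,210 kr
  → 146,510 kr

146,510 kr > 119,500 kr, so the standard income tax governs.

146,510 kr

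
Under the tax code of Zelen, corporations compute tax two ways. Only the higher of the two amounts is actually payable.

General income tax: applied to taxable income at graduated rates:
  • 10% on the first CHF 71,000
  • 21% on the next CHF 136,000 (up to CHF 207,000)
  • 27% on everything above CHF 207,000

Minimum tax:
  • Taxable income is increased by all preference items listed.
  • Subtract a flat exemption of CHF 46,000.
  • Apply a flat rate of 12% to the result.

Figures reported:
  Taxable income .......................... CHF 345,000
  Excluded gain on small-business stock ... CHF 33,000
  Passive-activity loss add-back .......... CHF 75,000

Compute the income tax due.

CHF 72,920

Minimum tax:
  Adjusted income: CHF 345,000 + CHF 33,000 + CHF 75,000 = CHF 453,000
  Less exemption CHF 46,000 → base CHF 407,000
  CHF 407,000 × 12% = CHF 48,840

General income tax:
  CHF 71,000 × 10% = CHF 7,100
  CHF 136,000 × 21% = CHF 28,560
  CHF 138,000 × 27% = CHF 37,260
  → CHF 72,920

CHF 72,920 > CHF 48,840, so the general income tax governs.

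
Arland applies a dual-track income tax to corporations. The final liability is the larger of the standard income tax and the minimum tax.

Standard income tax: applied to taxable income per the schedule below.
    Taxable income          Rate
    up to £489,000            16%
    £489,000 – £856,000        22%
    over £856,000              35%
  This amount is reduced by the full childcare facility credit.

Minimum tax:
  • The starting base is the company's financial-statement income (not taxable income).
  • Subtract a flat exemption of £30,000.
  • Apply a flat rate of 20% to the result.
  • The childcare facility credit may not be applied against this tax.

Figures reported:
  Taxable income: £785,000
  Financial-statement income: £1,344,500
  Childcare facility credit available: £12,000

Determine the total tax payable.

£262,900

Minimum tax:
  Base (financial-statement income): £1,344,500
  Less exemption £30,000 → base £1,314,500
  £1,314,500 × 20% = £262,900

Standard income tax:
  £489,000 × 16% = £78,240
  £296,000 × 22% = £65,120
  → £143,360
  Less childcare facility credit £12,000 → £131,360

£262,900 > £131,360, so the minimum tax is the binding amount.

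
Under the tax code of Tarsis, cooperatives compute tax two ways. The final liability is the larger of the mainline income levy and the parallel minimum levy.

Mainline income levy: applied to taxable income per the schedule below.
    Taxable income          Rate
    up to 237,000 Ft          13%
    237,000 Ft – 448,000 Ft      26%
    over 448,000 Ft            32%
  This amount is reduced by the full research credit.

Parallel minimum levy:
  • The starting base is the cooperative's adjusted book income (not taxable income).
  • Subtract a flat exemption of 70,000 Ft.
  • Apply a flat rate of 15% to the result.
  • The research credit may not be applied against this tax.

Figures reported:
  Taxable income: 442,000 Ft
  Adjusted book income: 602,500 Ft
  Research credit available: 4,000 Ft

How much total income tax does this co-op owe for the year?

Mainline income levy:
  237,000 Ft × 13% = 30,810 Ft
  205,000 Ft × 26% = 53,300 Ft
  → 84,110 Ft
  Less research credit 4,000 Ft → 80,110 Ft

Parallel minimum levy:
  Base (adjusted book income): 602,500 Ft
  Less exemption 70,000 Ft → base 532,500 Ft
  532,500 Ft × 15% = 79,875 Ft

80,110 Ft > 79,875 Ft, so the mainline income levy governs.

80,110 Ft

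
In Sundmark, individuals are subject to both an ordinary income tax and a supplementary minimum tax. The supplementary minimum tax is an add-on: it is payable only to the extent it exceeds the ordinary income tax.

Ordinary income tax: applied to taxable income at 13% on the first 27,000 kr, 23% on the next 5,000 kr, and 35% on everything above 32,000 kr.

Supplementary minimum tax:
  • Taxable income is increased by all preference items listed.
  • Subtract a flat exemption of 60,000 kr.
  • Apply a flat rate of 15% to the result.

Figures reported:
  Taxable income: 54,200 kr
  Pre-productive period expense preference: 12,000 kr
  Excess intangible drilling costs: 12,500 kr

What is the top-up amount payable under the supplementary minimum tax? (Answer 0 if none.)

Ordinary income tax:
  27,000 kr × 13% = 3,510 kr
  5,000 kr × 23% = 1,150 kr
  22,200 kr × 35% = 7,770 kr
  → 12,430 kr

Supplementary minimum tax:
  Adjusted income: 54,200 kr + 12,000 kr + 12,500 kr = 78,700 kr
  Less exemption 60,000 kr → base 18,700 kr
  18,700 kr × 15% = 2,805 kr

2,805 kr ≤ 12,430 kr, so no add-on is due.

0 kr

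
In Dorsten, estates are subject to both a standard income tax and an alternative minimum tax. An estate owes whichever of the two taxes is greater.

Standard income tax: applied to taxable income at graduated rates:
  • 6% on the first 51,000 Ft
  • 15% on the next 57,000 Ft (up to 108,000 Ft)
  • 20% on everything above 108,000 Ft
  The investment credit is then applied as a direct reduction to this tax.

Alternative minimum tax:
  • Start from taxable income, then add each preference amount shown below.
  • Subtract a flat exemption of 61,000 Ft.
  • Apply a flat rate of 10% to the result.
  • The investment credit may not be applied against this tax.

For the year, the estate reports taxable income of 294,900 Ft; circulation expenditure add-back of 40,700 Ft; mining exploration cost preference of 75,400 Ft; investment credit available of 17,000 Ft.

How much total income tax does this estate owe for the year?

Standard income tax:
  51,000 Ft × 6% = 3,060 Ft
  57,000 Ft × 15% = 8,550 Ft
  186,900 Ft × 20% = 37,380 Ft
  → 48,990 Ft
  Less investment credit 17,000 Ft → 31,990 Ft

Alternative minimum tax:
  Adjusted income: 294,900 Ft + 40,700 Ft + 75,400 Ft = 411,000 Ft
  Less exemption 61,000 Ft → base 350,000 Ft
  350,000 Ft × 10% = 35,000 Ft

35,000 Ft > 31,990 Ft, so the alternative minimum tax is the binding amount.

35,000 Ft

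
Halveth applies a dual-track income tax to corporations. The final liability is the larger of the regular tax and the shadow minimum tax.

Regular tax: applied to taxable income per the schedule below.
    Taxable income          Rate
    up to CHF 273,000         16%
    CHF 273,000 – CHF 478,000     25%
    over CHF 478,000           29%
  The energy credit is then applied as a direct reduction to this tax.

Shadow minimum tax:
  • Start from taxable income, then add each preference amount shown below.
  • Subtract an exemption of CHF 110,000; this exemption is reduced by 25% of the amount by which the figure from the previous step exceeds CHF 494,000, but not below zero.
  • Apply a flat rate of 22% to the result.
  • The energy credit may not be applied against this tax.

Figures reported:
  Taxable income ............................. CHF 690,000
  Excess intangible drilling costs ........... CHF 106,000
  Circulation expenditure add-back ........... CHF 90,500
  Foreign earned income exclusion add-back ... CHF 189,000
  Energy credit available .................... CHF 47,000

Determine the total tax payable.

CHF 236,610

Shadow minimum tax:
  Adjusted income: CHF 690,000 + CHF 106,000 + CHF 90,500 + CHF 189,000 = CHF 1,075,500
  Exemption: 25% × (CHF 1,075,500 − CHF 494,000) = CHF 145,375 ≥ CHF 110,000, so the exemption is fully phased out
  Base: CHF 1,075,500 − CHF 0 = CHF 1,075,500
  CHF 1,075,500 × 22% = CHF 236,610

Regular tax:
  CHF 273,000 × 16% = CHF 43,680
  CHF 205,000 × 25% = CHF 51,250
  CHF 212,000 × 29% = CHF 61,480
  → CHF 156,410
  Less energy credit CHF 47,000 → CHF 109,410

CHF 236,610 > CHF 109,410, so the shadow minimum tax is the binding amount.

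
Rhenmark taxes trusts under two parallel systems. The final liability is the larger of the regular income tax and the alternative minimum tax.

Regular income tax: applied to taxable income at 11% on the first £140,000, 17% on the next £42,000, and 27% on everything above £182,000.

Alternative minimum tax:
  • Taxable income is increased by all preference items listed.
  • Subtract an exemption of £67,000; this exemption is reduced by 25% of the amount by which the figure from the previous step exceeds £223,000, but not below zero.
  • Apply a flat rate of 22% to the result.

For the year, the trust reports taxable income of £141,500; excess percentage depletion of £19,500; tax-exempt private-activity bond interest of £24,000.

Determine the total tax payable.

£25,960

Alternative minimum tax:
  Adjusted income: £141,500 + £19,500 + £24,000 = £185,000
  Exemption: £185,000 ≤ £223,000, so full £67,000 applies
  Base: £185,000 − £67,000 = £118,000
  £118,000 × 22% = £25,960

Regular income tax:
  £140,000 × 11% = £15,400
  £1,500 × 17% = £255
  → £15,655

£25,960 > £15,655, so the alternative minimum tax is the binding amount.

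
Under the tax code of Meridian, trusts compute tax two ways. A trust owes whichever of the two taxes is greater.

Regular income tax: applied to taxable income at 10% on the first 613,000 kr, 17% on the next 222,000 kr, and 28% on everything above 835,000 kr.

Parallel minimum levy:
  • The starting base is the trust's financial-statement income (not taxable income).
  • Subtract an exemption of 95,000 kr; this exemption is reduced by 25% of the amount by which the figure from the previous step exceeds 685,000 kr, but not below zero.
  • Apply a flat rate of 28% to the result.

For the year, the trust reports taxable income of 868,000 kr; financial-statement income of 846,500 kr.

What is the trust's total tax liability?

Regular income tax:
  613,000 kr × 10% = 61,300 kr
  222,000 kr × 17% = 37,740 kr
  33,000 kr × 28% = 9,240 kr
  → 108,280 kr

Parallel minimum levy:
  Base (financial-statement income): 846,500 kr
  Exemption: 95,000 kr − 25% × (846,500 kr − 685,000 kr) = 95,000 kr − 40,375 kr = 54,625 kr
  Base: 846,500 kr − 54,625 kr = 791,875 kr
  791,875 kr × 28% = 221,725 kr

221,725 kr > 108,280 kr, so the parallel minimum levy is the binding amount.

221,725 kr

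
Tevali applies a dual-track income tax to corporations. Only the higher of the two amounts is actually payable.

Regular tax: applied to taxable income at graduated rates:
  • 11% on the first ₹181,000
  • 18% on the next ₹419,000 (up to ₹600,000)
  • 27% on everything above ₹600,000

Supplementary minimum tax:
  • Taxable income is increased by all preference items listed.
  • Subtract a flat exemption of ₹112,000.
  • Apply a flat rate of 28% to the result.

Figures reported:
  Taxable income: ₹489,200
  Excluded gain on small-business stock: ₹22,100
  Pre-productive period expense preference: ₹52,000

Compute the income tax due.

₹126,364

Regular tax:
  ₹181,000 × 11% = ₹19,910
  ₹308,200 × 18% = ₹55,476
  → ₹75,386

Supplementary minimum tax:
  Adjusted income: ₹489,200 + ₹22,100 + ₹52,000 = ₹563,300
  Less exemption ₹112,000 → base ₹451,300
  ₹451,300 × 28% = ₹126,364

₹126,364 > ₹75,386, so the supplementary minimum tax is the binding amount.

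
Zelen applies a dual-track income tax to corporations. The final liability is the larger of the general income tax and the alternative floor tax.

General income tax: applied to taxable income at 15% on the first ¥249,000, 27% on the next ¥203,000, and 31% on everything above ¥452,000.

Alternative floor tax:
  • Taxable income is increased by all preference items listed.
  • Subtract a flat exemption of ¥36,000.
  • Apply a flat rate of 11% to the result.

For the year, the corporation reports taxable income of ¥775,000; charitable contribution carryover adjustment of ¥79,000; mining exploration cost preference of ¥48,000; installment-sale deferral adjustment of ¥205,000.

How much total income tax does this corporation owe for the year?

General income tax:
  ¥249,000 × 15% = ¥37,350
  ¥203,000 × 27% = ¥54,810
  ¥323,000 × 31% = ¥100,130
  → ¥192,290

Alternative floor tax:
  Adjusted income: ¥775,000 + ¥79,000 + ¥48,000 + ¥205,000 = ¥1,107,000
  Less exemption ¥36,000 → base ¥1,071,000
  ¥1,071,000 × 11% = ¥117,810

¥192,290 > ¥117,810, so the general income tax governs.

¥192,290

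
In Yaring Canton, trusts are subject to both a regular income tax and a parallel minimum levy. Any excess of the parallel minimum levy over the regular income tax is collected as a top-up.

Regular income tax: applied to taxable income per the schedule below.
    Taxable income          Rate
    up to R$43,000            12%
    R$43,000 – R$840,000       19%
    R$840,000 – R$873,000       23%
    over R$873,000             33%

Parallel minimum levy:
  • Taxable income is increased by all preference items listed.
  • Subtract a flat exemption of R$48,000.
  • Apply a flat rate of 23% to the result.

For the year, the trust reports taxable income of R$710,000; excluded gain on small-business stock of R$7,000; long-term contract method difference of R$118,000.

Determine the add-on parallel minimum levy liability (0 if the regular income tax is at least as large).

R$49,120

Parallel minimum levy:
  Adjusted income: R$710,000 + R$7,000 + R$118,000 = R$835,000
  Less exemption R$48,000 → base R$787,000
  R$787,000 × 23% = R$181,010

Regular income tax:
  R$43,000 × 12% = R$5,160
  R$667,000 × 19% = R$126,730
  → R$131,890

Excess of parallel minimum levy over regular income tax: R$181,010 − R$131,890 = R$49,120.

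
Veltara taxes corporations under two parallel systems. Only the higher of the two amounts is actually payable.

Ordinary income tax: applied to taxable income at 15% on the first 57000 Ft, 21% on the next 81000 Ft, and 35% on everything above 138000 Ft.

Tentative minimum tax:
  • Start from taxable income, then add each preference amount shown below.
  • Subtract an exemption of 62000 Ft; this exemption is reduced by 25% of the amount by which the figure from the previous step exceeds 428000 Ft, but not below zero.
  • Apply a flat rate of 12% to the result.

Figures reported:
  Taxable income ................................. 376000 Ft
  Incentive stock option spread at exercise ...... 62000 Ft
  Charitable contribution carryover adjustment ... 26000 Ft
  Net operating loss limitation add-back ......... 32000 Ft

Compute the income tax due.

108860 Ft

Tentative minimum tax:
  Adjusted income: 376000 Ft + 62000 Ft + 26000 Ft + 32000 Ft = 496000 Ft
  Exemption: 62000 Ft − 25% × (496000 Ft − 428000 Ft) = 62000 Ft − 17000 Ft = 45000 Ft
  Base: 496000 Ft − 45000 Ft = 451000 Ft
  451000 Ft × 12% = 54120 Ft

Ordinary income tax:
  57000 Ft × 15% = 8550 Ft
  81000 Ft × 21% = 17010 Ft
  238000 Ft × 35% = 83300 Ft
  → 108860 Ft

108860 Ft > 54120 Ft, so the ordinary income tax governs.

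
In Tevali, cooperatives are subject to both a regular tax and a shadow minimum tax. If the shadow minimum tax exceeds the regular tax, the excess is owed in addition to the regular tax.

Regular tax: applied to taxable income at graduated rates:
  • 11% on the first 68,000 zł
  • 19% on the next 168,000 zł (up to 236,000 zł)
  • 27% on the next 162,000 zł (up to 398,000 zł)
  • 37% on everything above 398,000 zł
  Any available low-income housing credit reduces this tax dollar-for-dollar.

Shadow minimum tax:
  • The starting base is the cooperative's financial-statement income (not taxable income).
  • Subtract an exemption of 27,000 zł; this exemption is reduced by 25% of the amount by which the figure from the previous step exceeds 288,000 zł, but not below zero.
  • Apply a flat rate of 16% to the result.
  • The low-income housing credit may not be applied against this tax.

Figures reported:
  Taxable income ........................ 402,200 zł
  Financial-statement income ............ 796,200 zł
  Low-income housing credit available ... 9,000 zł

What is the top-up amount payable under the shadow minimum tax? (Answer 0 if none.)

51,698 zł

Shadow minimum tax:
  Base (financial-statement income): 796,200 zł
  Exemption: 25% × (796,200 zł − 288,000 zł) = 127,050 zł ≥ 27,000 zł, so the exemption is fully phased out
  Base: 796,200 zł − 0 zł = 796,200 zł
  796,200 zł × 16% = 127,392 zł

Regular tax:
  68,000 zł × 11% = 7,480 zł
  168,000 zł × 19% = 31,920 zł
  162,000 zł × 27% = 43,740 zł
  4,200 zł × 37% = 1,554 zł
  → 84,694 zł
  Less low-income housing credit 9,000 zł → 75,694 zł

Excess of shadow minimum tax over regular tax: 127,392 zł − 75,694 zł = 51,698 zł.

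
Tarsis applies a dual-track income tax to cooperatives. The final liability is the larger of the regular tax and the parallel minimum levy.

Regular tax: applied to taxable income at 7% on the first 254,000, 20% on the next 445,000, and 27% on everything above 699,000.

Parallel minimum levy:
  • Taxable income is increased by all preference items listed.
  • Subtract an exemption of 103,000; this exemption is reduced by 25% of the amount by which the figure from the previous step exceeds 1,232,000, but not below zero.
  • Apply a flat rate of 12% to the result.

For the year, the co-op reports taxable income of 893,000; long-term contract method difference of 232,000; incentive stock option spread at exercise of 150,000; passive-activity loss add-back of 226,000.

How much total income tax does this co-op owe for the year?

Parallel minimum levy:
  Adjusted income: 893,000 + 232,000 + 150,000 + 226,000 = 1,501,000
  Exemption: 103,000 − 25% × (1,501,000 − 1,232,000) = 103,000 − 67,250 = 35,750
  Base: 1,501,000 − 35,750 = 1,465,250
  1,465,250 × 12% = 175,830

Regular tax:
  254,000 × 7% = 17,780
  445,000 × 20% = 89,000
  194,000 × 27% = 52,380
  → 159,160

175,830 > 159,160, so the parallel minimum levy is the binding amount.

175,830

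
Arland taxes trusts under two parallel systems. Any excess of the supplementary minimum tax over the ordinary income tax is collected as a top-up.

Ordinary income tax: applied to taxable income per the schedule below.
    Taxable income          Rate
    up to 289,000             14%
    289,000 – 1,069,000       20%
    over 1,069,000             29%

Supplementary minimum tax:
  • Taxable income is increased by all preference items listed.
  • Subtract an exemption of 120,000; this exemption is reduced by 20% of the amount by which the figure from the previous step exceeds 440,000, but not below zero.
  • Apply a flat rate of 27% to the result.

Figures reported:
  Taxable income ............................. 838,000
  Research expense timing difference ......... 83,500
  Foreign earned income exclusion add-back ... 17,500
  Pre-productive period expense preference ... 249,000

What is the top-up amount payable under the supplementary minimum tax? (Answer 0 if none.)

Ordinary income tax:
  289,000 × 14% = 40,460
  549,000 × 20% = 109,800
  → 150,260

Supplementary minimum tax:
  Adjusted income: 838,000 + 83,500 + 17,500 + 249,000 = 1,188,000
  Exemption: 20% × (1,188,000 − 440,000) = 149,600 ≥ 120,000, so the exemption is fully phased out
  Base: 1,188,000 − 0 = 1,188,000
  1,188,000 × 27% = 320,760

Excess of supplementary minimum tax over ordinary income tax: 320,760 − 150,260 = 170,500.

170,500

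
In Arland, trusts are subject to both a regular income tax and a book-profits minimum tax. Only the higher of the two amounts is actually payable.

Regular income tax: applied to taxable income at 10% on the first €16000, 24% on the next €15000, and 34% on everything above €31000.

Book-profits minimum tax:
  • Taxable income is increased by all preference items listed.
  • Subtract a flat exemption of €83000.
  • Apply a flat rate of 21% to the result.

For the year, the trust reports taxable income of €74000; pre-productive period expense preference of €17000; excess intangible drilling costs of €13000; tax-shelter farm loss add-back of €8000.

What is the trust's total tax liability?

Book-profits minimum tax:
  Adjusted income: €74000 + €17000 + €13000 + €8000 = €112000
  Less exemption €83000 → base €29000
  €29000 × 21% = €6090

Regular income tax:
  €16000 × 10% = €1600
  €15000 × 24% = €3600
  €43000 × 34% = €14620
  → €19820

€19820 > €6090, so the regular income tax governs.

€19820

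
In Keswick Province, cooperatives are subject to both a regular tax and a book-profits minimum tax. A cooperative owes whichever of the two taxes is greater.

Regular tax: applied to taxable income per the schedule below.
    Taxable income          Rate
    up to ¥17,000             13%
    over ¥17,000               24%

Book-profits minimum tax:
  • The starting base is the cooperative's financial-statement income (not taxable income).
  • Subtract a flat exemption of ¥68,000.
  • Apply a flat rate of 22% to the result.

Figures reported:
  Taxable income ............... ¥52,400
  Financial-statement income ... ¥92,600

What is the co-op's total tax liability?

¥10,706

Regular tax:
  ¥17,000 × 13% = ¥2,210
  ¥35,400 × 24% = ¥8,496
  → ¥10,706

Book-profits minimum tax:
  Base (financial-statement income): ¥92,600
  Less exemption ¥68,000 → base ¥24,600
  ¥24,600 × 22% = ¥5,412

¥10,706 > ¥5,412, so the regular tax governs.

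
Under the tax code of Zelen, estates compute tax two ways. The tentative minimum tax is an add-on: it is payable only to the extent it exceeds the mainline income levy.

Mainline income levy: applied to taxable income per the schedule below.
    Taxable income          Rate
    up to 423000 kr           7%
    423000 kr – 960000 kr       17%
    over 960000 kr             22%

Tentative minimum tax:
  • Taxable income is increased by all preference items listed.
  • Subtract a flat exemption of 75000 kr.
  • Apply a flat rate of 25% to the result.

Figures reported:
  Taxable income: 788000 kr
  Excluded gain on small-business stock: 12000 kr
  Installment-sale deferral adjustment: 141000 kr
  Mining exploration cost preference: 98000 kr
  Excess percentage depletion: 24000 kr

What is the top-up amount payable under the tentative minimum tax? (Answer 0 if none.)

Tentative minimum tax:
  Adjusted income: 788000 kr + 12000 kr + 141000 kr + 98000 kr + 24000 kr = 1063000 kr
  Less exemption 75000 kr → base 988000 kr
  988000 kr × 25% = 247000 kr

Mainline income levy:
  423000 kr × 7% = 29610 kr
  365000 kr × 17% = 62050 kr
  → 91660 kr

Excess of tentative minimum tax over mainline income levy: 247000 kr − 91660 kr = 155340 kr.

155340 kr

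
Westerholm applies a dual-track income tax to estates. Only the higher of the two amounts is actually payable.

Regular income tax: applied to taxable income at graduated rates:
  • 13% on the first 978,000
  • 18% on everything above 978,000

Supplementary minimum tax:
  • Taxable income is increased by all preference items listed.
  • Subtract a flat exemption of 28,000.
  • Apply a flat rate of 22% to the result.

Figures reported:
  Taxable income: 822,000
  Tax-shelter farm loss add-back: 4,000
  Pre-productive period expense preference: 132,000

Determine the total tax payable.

204,600

Regular income tax:
  822,000 × 13% = 106,860

Supplementary minimum tax:
  Adjusted income: 822,000 + 4,000 + 132,000 = 958,000
  Less exemption 28,000 → base 930,000
  930,000 × 22% = 204,600

204,600 > 106,860, so the supplementary minimum tax is the binding amount.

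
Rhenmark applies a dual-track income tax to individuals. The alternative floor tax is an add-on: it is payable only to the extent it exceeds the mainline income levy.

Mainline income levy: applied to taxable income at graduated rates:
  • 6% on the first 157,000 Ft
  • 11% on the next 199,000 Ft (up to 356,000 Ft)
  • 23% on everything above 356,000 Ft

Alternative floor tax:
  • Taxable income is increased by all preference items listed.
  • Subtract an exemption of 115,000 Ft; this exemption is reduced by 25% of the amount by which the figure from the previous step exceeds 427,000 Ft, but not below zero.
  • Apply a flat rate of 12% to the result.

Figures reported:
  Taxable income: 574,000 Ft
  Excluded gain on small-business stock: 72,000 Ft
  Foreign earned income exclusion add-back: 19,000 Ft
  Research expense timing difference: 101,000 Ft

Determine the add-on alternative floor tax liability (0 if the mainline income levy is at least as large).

6,840 Ft

Alternative floor tax:
  Adjusted income: 574,000 Ft + 72,000 Ft + 19,000 Ft + 101,000 Ft = 766,000 Ft
  Exemption: 115,000 Ft − 25% × (766,000 Ft − 427,000 Ft) = 115,000 Ft − 84,750 Ft = 30,250 Ft
  Base: 766,000 Ft − 30,250 Ft = 735,750 Ft
  735,750 Ft × 12% = 88,290 Ft

Mainline income levy:
  157,000 Ft × 6% = 9,420 Ft
  199,000 Ft × 11% = 21,890 Ft
  218,000 Ft × 23% = 50,140 Ft
  → 81,450 Ft

Excess of alternative floor tax over mainline income levy: 88,290 Ft − 81,450 Ft = 6,840 Ft.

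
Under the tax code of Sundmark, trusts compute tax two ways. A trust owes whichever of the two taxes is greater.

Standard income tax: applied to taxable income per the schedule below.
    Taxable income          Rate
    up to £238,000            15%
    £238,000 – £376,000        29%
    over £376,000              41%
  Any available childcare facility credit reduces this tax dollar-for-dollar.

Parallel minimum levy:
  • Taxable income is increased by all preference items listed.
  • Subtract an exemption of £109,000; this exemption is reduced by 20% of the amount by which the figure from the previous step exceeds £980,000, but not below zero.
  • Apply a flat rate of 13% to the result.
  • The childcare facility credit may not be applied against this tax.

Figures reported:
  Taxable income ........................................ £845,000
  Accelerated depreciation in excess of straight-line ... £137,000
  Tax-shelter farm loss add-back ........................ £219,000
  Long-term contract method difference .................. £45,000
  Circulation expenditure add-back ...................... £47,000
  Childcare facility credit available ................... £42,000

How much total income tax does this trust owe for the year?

£226,010

Standard income tax:
  £238,000 × 15% = £35,700
  £138,000 × 29% = £40,020
  £469,000 × 41% = £192,290
  → £268,010
  Less childcare facility credit £42,000 → £226,010

Parallel minimum levy:
  Adjusted income: £845,000 + £137,000 + £219,000 + £45,000 + £47,000 = £1,293,000
  Exemption: £109,000 − 20% × (£1,293,000 − £980,000) = £109,000 − £62,600 = £46,400
  Base: £1,293,000 − £46,400 = £1,246,600
  £1,246,600 × 13% = £162,058

£226,010 > £162,058, so the standard income tax governs.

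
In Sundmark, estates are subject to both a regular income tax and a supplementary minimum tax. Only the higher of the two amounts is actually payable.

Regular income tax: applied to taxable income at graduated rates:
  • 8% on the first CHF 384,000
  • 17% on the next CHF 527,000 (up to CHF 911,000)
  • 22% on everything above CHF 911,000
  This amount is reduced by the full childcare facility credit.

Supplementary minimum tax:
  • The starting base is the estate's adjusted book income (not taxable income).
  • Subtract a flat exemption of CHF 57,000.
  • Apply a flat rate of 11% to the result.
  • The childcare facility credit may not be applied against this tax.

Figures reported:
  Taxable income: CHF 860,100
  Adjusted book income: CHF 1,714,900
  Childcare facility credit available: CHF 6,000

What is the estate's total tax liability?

Regular income tax:
  CHF 384,000 × 8% = CHF 30,720
  CHF 476,100 × 17% = CHF 80,937
  → CHF 111,657
  Less childcare facility credit CHF 6,000 → CHF 105,657

Supplementary minimum tax:
  Base (adjusted book income): CHF 1,714,900
  Less exemption CHF 57,000 → base CHF 1,657,900
  CHF 1,657,900 × 11% = CHF 182,369

CHF 182,369 > CHF 105,657, so the supplementary minimum tax is the binding amount.

CHF 182,369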